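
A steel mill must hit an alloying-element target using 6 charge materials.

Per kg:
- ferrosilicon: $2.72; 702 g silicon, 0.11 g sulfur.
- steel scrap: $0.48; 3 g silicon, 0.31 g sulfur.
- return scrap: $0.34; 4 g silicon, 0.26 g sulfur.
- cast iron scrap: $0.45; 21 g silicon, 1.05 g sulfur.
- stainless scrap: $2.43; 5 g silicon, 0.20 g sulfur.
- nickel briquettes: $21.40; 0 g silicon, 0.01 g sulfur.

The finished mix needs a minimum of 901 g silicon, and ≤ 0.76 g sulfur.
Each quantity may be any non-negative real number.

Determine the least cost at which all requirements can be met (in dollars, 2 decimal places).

Let x1 = kg of ferrosilicon, x2 = kg of steel scrap, x3 = kg of return scrap, x4 = kg of cast iron scrap, x5 = kg of stainless scrap, x6 = kg of nickel briquettes.
Minimize 2.72x1 + 0.48x2 + 0.34x3 + 0.45x4 + 2.43x5 + 21.4x6 with:
  702x1 + 3x2 + 4x3 + 21x4 + 5x5 ≥ 901   (silicon)
  0.11x1 + 0.31x2 + 0.26x3 + 1.05x4 + 0.2x5 + 0.01x6 ≤ 0.76   (sulfur)
  x1, x2, x3, x4, x5, x6 ≥ 0.
The optimal basis is {ferrosilicon}; steel scrap, return scrap, cast iron scrap, stainless scrap, nickel briquettes drop out. There the silicon constraint is tight.
Solving gives x1 = 1.283.
Total cost: 2.72·1.283 = 3.4898.

$3.49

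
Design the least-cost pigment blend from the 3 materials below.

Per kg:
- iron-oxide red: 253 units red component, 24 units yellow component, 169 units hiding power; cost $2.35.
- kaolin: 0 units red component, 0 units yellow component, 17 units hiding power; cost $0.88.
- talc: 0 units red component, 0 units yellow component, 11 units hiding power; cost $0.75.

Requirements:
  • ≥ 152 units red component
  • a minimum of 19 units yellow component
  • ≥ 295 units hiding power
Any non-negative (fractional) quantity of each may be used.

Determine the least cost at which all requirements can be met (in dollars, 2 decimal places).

Let x1 = kg of iron-oxide red, x2 = kg of kaolin, x3 = kg of talc.
min 2.35x1 + 0.88x2 + 0.75x3 s.t.:
  253x1 ≥ 152   (red component)
  24x1 ≥ 19   (yellow component)
  169x1 + 17x2 + 11x3 ≥ 295   (hiding power)
  x1, x2, x3 ≥ 0.
The optimal basis is {iron-oxide red}; kaolin, talc drop out. Binding constraint: hiding power.
Solving gives x1 = 1.746.
Total cost: 2.35·1.746 = 4.1031.

$4.10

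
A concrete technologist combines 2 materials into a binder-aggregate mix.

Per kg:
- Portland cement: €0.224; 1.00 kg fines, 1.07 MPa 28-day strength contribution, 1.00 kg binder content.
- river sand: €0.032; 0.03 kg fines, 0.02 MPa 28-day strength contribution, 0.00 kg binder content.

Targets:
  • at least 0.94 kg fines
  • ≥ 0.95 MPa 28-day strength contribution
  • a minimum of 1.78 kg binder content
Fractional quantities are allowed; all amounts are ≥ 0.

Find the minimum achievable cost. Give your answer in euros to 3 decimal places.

€0.399

Let x1 = kg of Portland cement, x2 = kg of river sand.
min 0.224x1 + 0.032x2 with:
  1x1 + 0.03x2 ≥ 0.94   (fines)
  1.07x1 + 0.02x2 ≥ 0.95   (28-day strength contribution)
  1x1 ≥ 1.78   (binder content)
  x1, x2 ≥ 0.
At the optimum only Portland cement is positive (river sand = 0). Binding constraint: binder content.
That vertex is x1 = 1.78.
Hence cost = 0.224·1.78 = €0.39872.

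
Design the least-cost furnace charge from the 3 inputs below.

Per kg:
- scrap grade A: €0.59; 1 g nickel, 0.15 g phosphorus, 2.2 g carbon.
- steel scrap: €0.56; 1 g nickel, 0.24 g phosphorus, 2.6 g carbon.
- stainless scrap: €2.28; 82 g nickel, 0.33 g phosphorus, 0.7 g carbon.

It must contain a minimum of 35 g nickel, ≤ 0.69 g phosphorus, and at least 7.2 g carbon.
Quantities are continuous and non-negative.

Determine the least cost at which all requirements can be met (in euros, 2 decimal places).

€2.56

This is a linear program. Let x1 = kg of scrap grade A, x2 = kg of steel scrap, x3 = kg of stainless scrap.
Minimize 0.59x1 + 0.56x2 + 2.28x3 with:
  1x1 + 1x2 + 82x3 ≥ 35   (nickel)
  0.15x1 + 0.24x2 + 0.33x3 ≤ 0.69   (phosphorus)
  2.2x1 + 2.6x2 + 0.7x3 ≥ 7.2   (carbon)
  x1, x2, x3 ≥ 0.
All 3 inputs are positive at the optimum. The nickel, phosphorus, carbon requirements are met with equality.
Solving gives x1 = 1.48, x2 = 1.412, x3 = 0.3916.
Objective = 0.59·1.48 + 0.56·1.412 + 2.28·0.3916 = 2.5568.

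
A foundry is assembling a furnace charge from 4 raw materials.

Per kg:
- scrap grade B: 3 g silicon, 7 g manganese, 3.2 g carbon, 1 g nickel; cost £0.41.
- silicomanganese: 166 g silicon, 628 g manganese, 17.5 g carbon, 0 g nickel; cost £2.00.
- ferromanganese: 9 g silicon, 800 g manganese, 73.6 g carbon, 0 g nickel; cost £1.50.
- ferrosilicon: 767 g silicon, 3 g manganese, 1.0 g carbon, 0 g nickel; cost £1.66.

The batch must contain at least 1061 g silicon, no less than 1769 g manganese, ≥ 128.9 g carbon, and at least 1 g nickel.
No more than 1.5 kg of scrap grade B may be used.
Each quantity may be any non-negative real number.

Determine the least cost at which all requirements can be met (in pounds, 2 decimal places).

Treat it as an LP. Let x1 = kg of scrap grade B, x2 = kg of silicomanganese, x3 = kg of ferromanganese, x4 = kg of ferrosilicon.
min 0.41x1 + 2x2 + 1.5x3 + 1.66x4 s.t.:
  3x1 + 166x2 + 9x3 + 767x4 ≥ 1061   (silicon)
  7x1 + 628x2 + 800x3 + 3x4 ≥ 1769   (manganese)
  3.2x1 + 17.5x2 + 73.6x3 + 1x4 ≥ 128.9   (carbon)
  1x1 ≥ 1   (nickel)
  x1 ≤ 1.5
  x1, x2, x3, x4 ≥ 0.
The optimal basis is {scrap grade B, ferromanganese, ferrosilicon}; silicomanganese drops out. The silicon, manganese, nickel requirements are met with equality.
So scrap grade B = 1 kg, ferromanganese = 2.197 kg, ferrosilicon = 1.354 kg.
Hence cost = 0.41·1 + 1.5·2.197 + 1.66·1.354 = £5.9531.

£5.95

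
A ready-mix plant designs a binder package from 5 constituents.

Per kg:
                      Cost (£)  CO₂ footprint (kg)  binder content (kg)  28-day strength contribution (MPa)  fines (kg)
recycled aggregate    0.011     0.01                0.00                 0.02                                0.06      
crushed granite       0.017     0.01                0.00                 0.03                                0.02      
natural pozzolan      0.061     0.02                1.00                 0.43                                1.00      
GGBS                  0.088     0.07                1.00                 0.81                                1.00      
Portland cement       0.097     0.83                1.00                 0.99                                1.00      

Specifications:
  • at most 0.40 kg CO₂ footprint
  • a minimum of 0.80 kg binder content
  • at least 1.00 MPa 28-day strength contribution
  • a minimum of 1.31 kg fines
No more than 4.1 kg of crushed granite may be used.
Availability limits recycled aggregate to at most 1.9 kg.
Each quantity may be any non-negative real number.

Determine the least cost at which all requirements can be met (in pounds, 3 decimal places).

Treat it as an LP. Let x1 = kg of recycled aggregate, x2 = kg of crushed granite, x3 = kg of natural pozzolan, x4 = kg of GGBS, x5 = kg of Portland cement.
min 0.011x1 + 0.017x2 + 0.061x3 + 0.088x4 + 0.097x5 with:
  0.01x1 + 0.01x2 + 0.02x3 + 0.07x4 + 0.83x5 ≤ 0.4   (CO₂ footprint)
  1x3 + 1x4 + 1x5 ≥ 0.8   (binder content)
  0.02x1 + 0.03x2 + 0.43x3 + 0.81x4 + 0.99x5 ≥ 1   (28-day strength contribution)
  0.06x1 + 0.02x2 + 1x3 + 1x4 + 1x5 ≥ 1.31   (fines)
  x2 ≤ 4.1
  x1 ≤ 1.9
  x1, x2, x3, x4, x5 ≥ 0.
The minimum-cost mix takes nothing from recycled aggregate, crushed granite — only natural pozzolan, GGBS, Portland cement. The CO₂ footprint, 28-day strength contribution, fines requirements are met with equality.
Optimal quantities: natural pozzolan = 0.3643 kg, GGBS = 0.5161 kg, Portland cement = 0.4296 kg.
Objective = 0.061·0.3643 + 0.088·0.5161 + 0.097·0.4296 = 0.10931.

£0.109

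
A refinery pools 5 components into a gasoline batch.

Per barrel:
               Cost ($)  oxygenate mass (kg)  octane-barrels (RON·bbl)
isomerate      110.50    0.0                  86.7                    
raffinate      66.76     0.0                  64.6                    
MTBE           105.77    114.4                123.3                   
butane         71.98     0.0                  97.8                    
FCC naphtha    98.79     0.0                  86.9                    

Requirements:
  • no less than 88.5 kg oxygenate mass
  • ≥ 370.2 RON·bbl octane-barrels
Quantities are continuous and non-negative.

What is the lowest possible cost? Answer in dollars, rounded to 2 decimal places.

$284.09

Set it up as a linear program. Let x1 = barrels of isomerate, x2 = barrels of raffinate, x3 = barrels of MTBE, x4 = barrels of butane, x5 = barrels of FCC naphtha.
Minimise 110.5x1 + 66.76x2 + 105.77x3 + 71.98x4 + 98.79x5 s.t.:
  114.4x3 ≥ 88.5   (oxygenate mass)
  86.7x1 + 64.6x2 + 123.3x3 + 97.8x4 + 86.9x5 ≥ 370.2   (octane-barrels)
  x1, x2, x3, x4, x5 ≥ 0.
The optimal basis is {MTBE, butane}; isomerate, raffinate, FCC naphtha drop out. The oxygenate mass and octane-barrels requirements are met with equality.
Solving gives x3 = 0.7736, x4 = 2.81.
Hence cost = 105.77·0.7736 + 71.98·2.81 = $284.0875.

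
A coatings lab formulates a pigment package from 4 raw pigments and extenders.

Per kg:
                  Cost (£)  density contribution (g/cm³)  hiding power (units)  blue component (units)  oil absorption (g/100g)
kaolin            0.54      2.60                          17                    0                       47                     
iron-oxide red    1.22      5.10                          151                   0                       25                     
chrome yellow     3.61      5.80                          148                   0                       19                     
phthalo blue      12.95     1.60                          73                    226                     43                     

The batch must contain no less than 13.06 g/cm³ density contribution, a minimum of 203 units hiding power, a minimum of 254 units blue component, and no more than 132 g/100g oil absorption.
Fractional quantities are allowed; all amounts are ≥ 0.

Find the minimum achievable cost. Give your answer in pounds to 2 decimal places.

£17.18

Treat it as an LP. Let x1 = kg of kaolin, x2 = kg of iron-oxide red, x3 = kg of chrome yellow, x4 = kg of phthalo blue.
min 0.54x1 + 1.22x2 + 3.61x3 + 12.95x4 with:
  2.6x1 + 5.1x2 + 5.8x3 + 1.6x4 ≥ 13.06   (density contribution)
  17x1 + 151x2 + 148x3 + 73x4 ≥ 203   (hiding power)
  226x4 ≥ 254   (blue component)
  47x1 + 25x2 + 19x3 + 43x4 ≤ 132   (oil absorption)
  x1, x2, x3, x4 ≥ 0.
At the optimum only kaolin, iron-oxide red, phthalo blue are positive (chrome yellow = 0). Binding constraints: density contribution, blue component, oil absorption.
So kaolin = 0.8311 kg, iron-oxide red = 1.785 kg, phthalo blue = 1.124 kg.
Objective = 0.54·0.8311 + 1.22·1.785 + 12.95·1.124 = 17.1823.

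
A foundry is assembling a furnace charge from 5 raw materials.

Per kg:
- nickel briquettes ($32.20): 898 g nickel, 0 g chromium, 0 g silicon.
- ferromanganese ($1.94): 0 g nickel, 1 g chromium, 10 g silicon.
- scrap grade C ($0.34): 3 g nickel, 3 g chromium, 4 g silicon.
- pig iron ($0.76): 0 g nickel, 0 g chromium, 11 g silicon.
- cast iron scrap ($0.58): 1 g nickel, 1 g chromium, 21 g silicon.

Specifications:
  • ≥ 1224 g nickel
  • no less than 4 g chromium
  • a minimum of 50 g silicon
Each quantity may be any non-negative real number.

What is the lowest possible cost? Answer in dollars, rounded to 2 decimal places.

This is a linear program. Let x1 = kg of nickel briquettes, x2 = kg of ferromanganese, x3 = kg of scrap grade C, x4 = kg of pig iron, x5 = kg of cast iron scrap.
min 32.2x1 + 1.94x2 + 0.34x3 + 0.76x4 + 0.58x5 s.t.:
  898x1 + 3x3 + 1x5 ≥ 1224   (nickel)
  1x2 + 3x3 + 1x5 ≥ 4   (chromium)
  10x2 + 4x3 + 11x4 + 21x5 ≥ 50   (silicon)
  x1, x2, x3, x4, x5 ≥ 0.
The cheapest feasible vertex uses only nickel briquettes, scrap grade C, cast iron scrap; ferromanganese, pig iron are not used. Binding constraints: nickel, chromium, silicon.
That vertex is x1 = 1.3586, x3 = 0.57627, x5 = 2.2712.
Objective = 32.2·1.3586 + 0.34·0.57627 + 0.58·2.2712 = 45.2601.

$45.26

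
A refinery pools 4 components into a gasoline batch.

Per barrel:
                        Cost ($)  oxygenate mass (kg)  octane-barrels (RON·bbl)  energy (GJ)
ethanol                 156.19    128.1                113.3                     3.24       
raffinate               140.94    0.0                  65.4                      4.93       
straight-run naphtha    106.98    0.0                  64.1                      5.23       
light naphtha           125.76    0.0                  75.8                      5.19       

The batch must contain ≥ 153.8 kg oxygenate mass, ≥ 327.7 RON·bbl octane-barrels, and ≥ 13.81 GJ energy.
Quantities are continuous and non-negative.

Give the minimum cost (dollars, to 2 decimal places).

This is a linear program. Let x1 = barrels of ethanol, x2 = barrels of raffinate, x3 = barrels of straight-run naphtha, x4 = barrels of light naphtha.
Minimize 156.19x1 + 140.94x2 + 106.98x3 + 125.76x4 s.t.:
  128.1x1 ≥ 153.8   (oxygenate mass)
  113.3x1 + 65.4x2 + 64.1x3 + 75.8x4 ≥ 327.7   (octane-barrels)
  3.24x1 + 4.93x2 + 5.23x3 + 5.19x4 ≥ 13.81   (energy)
  x1, x2, x3, x4 ≥ 0.
The cheapest feasible vertex uses only ethanol, straight-run naphtha; raffinate, light naphtha are not used. The octane-barrels and energy requirements are met with equality.
Optimal quantities: ethanol = 2.15304 barrels, straight-run naphtha = 1.30672 barrels.
Hence cost = 156.19·2.15304 + 106.98·1.30672 = $476.0762.

$476.08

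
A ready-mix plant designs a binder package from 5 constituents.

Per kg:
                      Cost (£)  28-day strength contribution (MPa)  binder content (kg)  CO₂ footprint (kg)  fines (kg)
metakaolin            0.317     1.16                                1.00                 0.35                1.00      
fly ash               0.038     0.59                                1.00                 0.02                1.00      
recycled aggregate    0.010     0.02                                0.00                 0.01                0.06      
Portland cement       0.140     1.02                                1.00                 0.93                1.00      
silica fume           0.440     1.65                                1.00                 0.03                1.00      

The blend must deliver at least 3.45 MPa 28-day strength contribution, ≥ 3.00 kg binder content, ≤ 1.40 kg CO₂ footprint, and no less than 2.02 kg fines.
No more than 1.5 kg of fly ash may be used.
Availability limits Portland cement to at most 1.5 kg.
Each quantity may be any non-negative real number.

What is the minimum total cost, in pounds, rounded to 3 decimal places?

Set it up as a linear program. Let x1 = kg of metakaolin, x2 = kg of fly ash, x3 = kg of recycled aggregate, x4 = kg of Portland cement, x5 = kg of silica fume.
Minimise 0.317x1 + 0.038x2 + 0.01x3 + 0.14x4 + 0.44x5 s.t.:
  1.16x1 + 0.59x2 + 0.02x3 + 1.02x4 + 1.65x5 ≥ 3.45   (28-day strength contribution)
  1x1 + 1x2 + 1x4 + 1x5 ≥ 3   (binder content)
  0.35x1 + 0.02x2 + 0.01x3 + 0.93x4 + 0.03x5 ≤ 1.4   (CO₂ footprint)
  1x1 + 1x2 + 0.06x3 + 1x4 + 1x5 ≥ 2.02   (fines)
  x2 ≤ 1.5
  x4 ≤ 1.5
  x1, x2, x3, x4, x5 ≥ 0.
The minimum-cost mix takes nothing from metakaolin, recycled aggregate — only fly ash, Portland cement, silica fume. The 28-day strength contribution, CO₂ footprint, the fly ash cap requirements are met with equality.
That vertex is x2 = 1.5, x4 = 1.452, x5 = 0.657.
Objective = 0.038·1.5 + 0.14·1.452 + 0.44·0.657 = 0.54936.

£0.549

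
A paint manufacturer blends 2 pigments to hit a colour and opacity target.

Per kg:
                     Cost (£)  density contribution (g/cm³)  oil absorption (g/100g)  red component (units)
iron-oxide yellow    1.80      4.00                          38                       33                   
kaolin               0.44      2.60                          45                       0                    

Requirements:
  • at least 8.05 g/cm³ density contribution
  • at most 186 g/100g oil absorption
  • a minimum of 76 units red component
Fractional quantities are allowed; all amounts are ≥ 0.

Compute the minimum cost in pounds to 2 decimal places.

This is a linear program. Let x1 = kg of iron-oxide yellow, x2 = kg of kaolin.
Minimize 1.8x1 + 0.44x2 with:
  4x1 + 2.6x2 ≥ 8.05   (density contribution)
  38x1 + 45x2 ≤ 186   (oil absorption)
  33x1 ≥ 76   (red component)
  x1, x2 ≥ 0.
The minimum-cost mix takes nothing from kaolin — only iron-oxide yellow. There the red component constraint is tight.
That vertex is x1 = 2.303.
Total cost: 1.8·2.303 = 4.1454.

£4.15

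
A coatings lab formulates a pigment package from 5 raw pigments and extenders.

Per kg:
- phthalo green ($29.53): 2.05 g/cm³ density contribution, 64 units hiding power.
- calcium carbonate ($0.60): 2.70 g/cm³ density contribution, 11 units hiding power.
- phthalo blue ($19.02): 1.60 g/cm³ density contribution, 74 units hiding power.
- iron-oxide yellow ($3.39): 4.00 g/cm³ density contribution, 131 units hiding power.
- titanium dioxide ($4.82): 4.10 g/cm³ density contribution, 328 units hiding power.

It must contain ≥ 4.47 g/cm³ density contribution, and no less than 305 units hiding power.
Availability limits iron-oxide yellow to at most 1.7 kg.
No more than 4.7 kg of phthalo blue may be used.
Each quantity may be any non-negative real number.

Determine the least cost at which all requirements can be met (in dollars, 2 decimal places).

Let x1 = kg of phthalo green, x2 = kg of calcium carbonate, x3 = kg of phthalo blue, x4 = kg of iron-oxide yellow, x5 = kg of titanium dioxide.
min 29.53x1 + 0.6x2 + 19.02x3 + 3.39x4 + 4.82x5 subject to:
  2.05x1 + 2.7x2 + 1.6x3 + 4x4 + 4.1x5 ≥ 4.47   (density contribution)
  64x1 + 11x2 + 74x3 + 131x4 + 328x5 ≥ 305   (hiding power)
  x4 ≤ 1.7
  x3 ≤ 4.7
  x1, x2, x3, x4, x5 ≥ 0.
The cheapest feasible vertex uses only calcium carbonate, titanium dioxide; phthalo green, phthalo blue, iron-oxide yellow are not used. Binding constraints: density contribution and hiding power.
That vertex is x2 = 0.2566, x5 = 0.9213.
Total cost: 0.6·0.2566 + 4.82·0.9213 = 4.5946.

$4.59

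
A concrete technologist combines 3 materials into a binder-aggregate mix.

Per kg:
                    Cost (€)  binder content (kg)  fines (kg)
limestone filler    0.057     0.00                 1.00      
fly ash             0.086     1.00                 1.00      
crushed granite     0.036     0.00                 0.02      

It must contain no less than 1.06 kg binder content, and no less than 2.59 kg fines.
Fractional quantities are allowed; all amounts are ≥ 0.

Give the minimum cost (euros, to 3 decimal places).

€0.178

Let x1 = kg of limestone filler, x2 = kg of fly ash, x3 = kg of crushed granite.
Minimise 0.057x1 + 0.086x2 + 0.036x3 with:
  1x2 ≥ 1.06   (binder content)
  1x1 + 1x2 + 0.02x3 ≥ 2.59   (fines)
  x1, x2, x3 ≥ 0.
The minimum-cost mix takes nothing from crushed granite — only limestone filler, fly ash. The binder content and fines requirements are met with equality.
That vertex is x1 = 1.53, x2 = 1.06.
Total cost: 0.057·1.53 + 0.086·1.06 = 0.17837.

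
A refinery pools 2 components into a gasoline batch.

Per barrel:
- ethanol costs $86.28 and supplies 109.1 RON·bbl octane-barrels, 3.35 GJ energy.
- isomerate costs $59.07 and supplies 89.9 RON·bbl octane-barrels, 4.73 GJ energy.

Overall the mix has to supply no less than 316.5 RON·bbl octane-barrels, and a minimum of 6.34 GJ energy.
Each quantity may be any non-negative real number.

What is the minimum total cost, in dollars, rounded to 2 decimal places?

Treat it as an LP. Let x1 = barrels of ethanol, x2 = barrels of isomerate.
Minimize 86.28x1 + 59.07x2 subject to:
  109.1x1 + 89.9x2 ≥ 316.5   (octane-barrels)
  3.35x1 + 4.73x2 ≥ 6.34   (energy)
  x1, x2 ≥ 0.
The minimum-cost mix takes nothing from ethanol — only isomerate. There the octane-barrels constraint is tight.
So isomerate = 3.5206 barrels.
Objective = 59.07·3.5206 = 207.9618.

$207.96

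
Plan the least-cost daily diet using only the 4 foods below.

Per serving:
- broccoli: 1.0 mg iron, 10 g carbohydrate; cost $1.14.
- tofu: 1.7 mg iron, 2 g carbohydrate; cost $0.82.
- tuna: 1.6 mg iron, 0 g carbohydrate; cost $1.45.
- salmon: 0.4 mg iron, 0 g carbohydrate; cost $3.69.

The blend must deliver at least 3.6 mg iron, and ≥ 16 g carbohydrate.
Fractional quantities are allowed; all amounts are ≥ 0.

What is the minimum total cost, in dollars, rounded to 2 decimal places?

$2.61

Treat it as an LP. Let x1 = servings of broccoli, x2 = servings of tofu, x3 = servings of tuna, x4 = servings of salmon.
min 1.14x1 + 0.82x2 + 1.45x3 + 3.69x4 s.t.:
  1x1 + 1.7x2 + 1.6x3 + 0.4x4 ≥ 3.6   (iron)
  10x1 + 2x2 ≥ 16   (carbohydrate)
  x1, x2, x3, x4 ≥ 0.
The optimal basis is {broccoli, tofu}; tuna, salmon drop out. There the iron and carbohydrate constraints are tight.
So broccoli = 1.333 servings, tofu = 1.333 servings.
Cost = 1.14·1.333 + 0.82·1.333 = 2.6127.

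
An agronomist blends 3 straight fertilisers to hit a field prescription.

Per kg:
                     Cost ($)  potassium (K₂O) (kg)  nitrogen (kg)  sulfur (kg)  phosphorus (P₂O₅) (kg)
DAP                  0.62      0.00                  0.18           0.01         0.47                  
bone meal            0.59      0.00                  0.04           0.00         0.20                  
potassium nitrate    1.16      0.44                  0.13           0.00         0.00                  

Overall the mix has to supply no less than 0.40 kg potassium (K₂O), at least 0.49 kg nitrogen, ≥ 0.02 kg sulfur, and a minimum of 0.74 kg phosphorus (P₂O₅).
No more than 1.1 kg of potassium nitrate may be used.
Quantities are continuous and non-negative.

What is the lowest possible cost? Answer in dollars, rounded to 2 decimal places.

Treat it as an LP. Let x1 = kg of DAP, x2 = kg of bone meal, x3 = kg of potassium nitrate.
Minimise 0.62x1 + 0.59x2 + 1.16x3 with:
  0.44x3 ≥ 0.4   (potassium (K₂O))
  0.18x1 + 0.04x2 + 0.13x3 ≥ 0.49   (nitrogen)
  0.01x1 ≥ 0.02   (sulfur)
  0.47x1 + 0.2x2 ≥ 0.74   (phosphorus (P₂O₅))
  x3 ≤ 1.1
  x1, x2, x3 ≥ 0.
The optimal basis is {DAP, potassium nitrate}; bone meal drops out. The potassium (K₂O) and nitrogen requirements are met with equality.
Optimal quantities: DAP = 2.066 kg, potassium nitrate = 0.9091 kg.
Hence cost = 0.62·2.066 + 1.16·0.9091 = $2.3355.

$2.34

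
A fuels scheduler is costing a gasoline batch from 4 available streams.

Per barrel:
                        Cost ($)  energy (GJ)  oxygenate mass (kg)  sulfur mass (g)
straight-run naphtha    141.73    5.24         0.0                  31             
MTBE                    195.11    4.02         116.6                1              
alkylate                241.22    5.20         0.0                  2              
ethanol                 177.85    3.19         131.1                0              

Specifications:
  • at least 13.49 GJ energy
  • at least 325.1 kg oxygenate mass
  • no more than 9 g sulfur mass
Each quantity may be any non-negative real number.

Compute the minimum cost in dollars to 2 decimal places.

Treat it as an LP. Let x1 = barrels of straight-run naphtha, x2 = barrels of MTBE, x3 = barrels of alkylate, x4 = barrels of ethanol.
Minimize 141.73x1 + 195.11x2 + 241.22x3 + 177.85x4 with:
  5.24x1 + 4.02x2 + 5.2x3 + 3.19x4 ≥ 13.49   (energy)
  116.6x2 + 131.1x4 ≥ 325.1   (oxygenate mass)
  31x1 + 1x2 + 2x3 ≤ 9   (sulfur mass)
  x1, x2, x3, x4 ≥ 0.
The minimum-cost mix takes nothing from ethanol — only straight-run naphtha, MTBE, alkylate. The energy, oxygenate mass, sulfur mass requirements are met with equality.
Optimal quantities: straight-run naphtha = 0.18404 barrels, MTBE = 2.7882 barrels, alkylate = 0.25331 barrels.
Cost = 141.73·0.18404 + 195.11·2.7882 + 241.22·0.25331 = 631.1931.

$631.19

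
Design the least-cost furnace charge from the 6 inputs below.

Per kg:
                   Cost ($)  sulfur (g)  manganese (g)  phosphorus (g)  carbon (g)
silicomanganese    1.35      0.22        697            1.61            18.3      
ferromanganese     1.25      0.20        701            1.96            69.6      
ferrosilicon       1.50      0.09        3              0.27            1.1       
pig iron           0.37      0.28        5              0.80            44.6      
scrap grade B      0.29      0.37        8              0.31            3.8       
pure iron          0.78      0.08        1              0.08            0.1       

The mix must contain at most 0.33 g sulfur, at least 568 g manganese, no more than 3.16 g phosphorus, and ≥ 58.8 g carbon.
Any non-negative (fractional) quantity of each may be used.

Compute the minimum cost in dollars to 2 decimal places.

$1.03

Set it up as a linear program. Let x1 = kg of silicomanganese, x2 = kg of ferromanganese, x3 = kg of ferrosilicon, x4 = kg of pig iron, x5 = kg of scrap grade B, x6 = kg of pure iron.
Minimise 1.35x1 + 1.25x2 + 1.5x3 + 0.37x4 + 0.29x5 + 0.78x6 subject to:
  0.22x1 + 0.2x2 + 0.09x3 + 0.28x4 + 0.37x5 + 0.08x6 ≤ 0.33   (sulfur)
  697x1 + 701x2 + 3x3 + 5x4 + 8x5 + 1x6 ≥ 568   (manganese)
  1.61x1 + 1.96x2 + 0.27x3 + 0.8x4 + 0.31x5 + 0.08x6 ≤ 3.16   (phosphorus)
  18.3x1 + 69.6x2 + 1.1x3 + 44.6x4 + 3.8x5 + 0.1x6 ≥ 58.8   (carbon)
  x1, x2, x3, x4, x5, x6 ≥ 0.
The optimal basis is {ferromanganese, pig iron}; silicomanganese, ferrosilicon, scrap grade B, pure iron drop out. There the manganese and carbon constraints are tight.
That vertex is x2 = 0.8099, x4 = 0.05453.
Objective = 1.25·0.8099 + 0.37·0.05453 = 1.0326.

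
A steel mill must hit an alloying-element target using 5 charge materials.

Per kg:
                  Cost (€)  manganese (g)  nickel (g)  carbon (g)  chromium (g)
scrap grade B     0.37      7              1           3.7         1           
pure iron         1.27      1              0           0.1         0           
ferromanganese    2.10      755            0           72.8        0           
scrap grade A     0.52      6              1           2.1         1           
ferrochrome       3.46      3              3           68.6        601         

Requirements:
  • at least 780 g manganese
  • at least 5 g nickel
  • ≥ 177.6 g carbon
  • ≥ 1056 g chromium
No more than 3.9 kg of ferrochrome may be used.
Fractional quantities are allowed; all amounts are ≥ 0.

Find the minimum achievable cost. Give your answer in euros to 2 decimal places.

This is a linear program. Let x1 = kg of scrap grade B, x2 = kg of pure iron, x3 = kg of ferromanganese, x4 = kg of scrap grade A, x5 = kg of ferrochrome.
min 0.37x1 + 1.27x2 + 2.1x3 + 0.52x4 + 3.46x5 subject to:
  7x1 + 1x2 + 755x3 + 6x4 + 3x5 ≥ 780   (manganese)
  1x1 + 1x4 + 3x5 ≥ 5   (nickel)
  3.7x1 + 0.1x2 + 72.8x3 + 2.1x4 + 68.6x5 ≥ 177.6   (carbon)
  1x1 + 1x4 + 601x5 ≥ 1056   (chromium)
  x5 ≤ 3.9
  x1, x2, x3, x4, x5 ≥ 0.
The minimum-cost mix takes nothing from scrap grade B, pure iron, scrap grade A — only ferromanganese, ferrochrome. Binding constraints: manganese and chromium.
Solving gives x3 = 1.026, x5 = 1.757.
Total cost: 2.1·1.026 + 3.46·1.757 = 8.2338.

€8.23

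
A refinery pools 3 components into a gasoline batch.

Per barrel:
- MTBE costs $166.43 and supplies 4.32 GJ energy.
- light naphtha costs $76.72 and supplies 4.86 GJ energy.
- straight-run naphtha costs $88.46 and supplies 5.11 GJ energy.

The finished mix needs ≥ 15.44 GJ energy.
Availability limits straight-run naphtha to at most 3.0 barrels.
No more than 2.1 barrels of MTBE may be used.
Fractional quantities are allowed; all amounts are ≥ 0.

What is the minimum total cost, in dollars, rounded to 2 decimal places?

Treat it as an LP. Let x1 = barrels of MTBE, x2 = barrels of light naphtha, x3 = barrels of straight-run naphtha.
Minimize 166.43x1 + 76.72x2 + 88.46x3 with:
  4.32x1 + 4.86x2 + 5.11x3 ≥ 15.44   (energy)
  x3 ≤ 3
  x1 ≤ 2.1
  x1, x2, x3 ≥ 0.
The minimum-cost mix takes nothing from MTBE, straight-run naphtha — only light naphtha. Binding constraint: energy.
That vertex is x2 = 3.177.
Total cost: 76.72·3.177 = 243.7394.

$243.74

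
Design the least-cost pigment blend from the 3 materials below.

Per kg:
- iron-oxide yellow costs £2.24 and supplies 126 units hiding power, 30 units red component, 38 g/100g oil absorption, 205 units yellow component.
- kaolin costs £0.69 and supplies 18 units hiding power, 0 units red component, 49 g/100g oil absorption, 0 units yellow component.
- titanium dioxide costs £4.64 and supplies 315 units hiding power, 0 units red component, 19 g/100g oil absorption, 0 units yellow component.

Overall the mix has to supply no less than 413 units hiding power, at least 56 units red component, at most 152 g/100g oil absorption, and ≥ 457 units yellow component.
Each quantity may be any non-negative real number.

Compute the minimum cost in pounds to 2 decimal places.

£6.94

Set it up as a linear program. Let x1 = kg of iron-oxide yellow, x2 = kg of kaolin, x3 = kg of titanium dioxide.
Minimise 2.24x1 + 0.69x2 + 4.64x3 s.t.:
  126x1 + 18x2 + 315x3 ≥ 413   (hiding power)
  30x1 ≥ 56   (red component)
  38x1 + 49x2 + 19x3 ≤ 152   (oil absorption)
  205x1 ≥ 457   (yellow component)
  x1, x2, x3 ≥ 0.
The cheapest feasible vertex uses only iron-oxide yellow, titanium dioxide; kaolin is not used. Binding constraints: hiding power and yellow component.
Solving gives x1 = 2.229, x3 = 0.4194.
Objective = 2.24·2.229 + 4.64·0.4194 = 6.9390.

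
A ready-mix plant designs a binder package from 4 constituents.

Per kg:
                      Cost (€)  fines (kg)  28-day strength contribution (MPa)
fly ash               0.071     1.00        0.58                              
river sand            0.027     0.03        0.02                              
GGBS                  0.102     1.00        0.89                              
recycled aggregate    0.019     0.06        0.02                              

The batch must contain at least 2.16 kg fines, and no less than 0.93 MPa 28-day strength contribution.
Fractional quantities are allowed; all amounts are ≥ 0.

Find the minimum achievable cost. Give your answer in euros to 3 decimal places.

€0.153

Treat it as an LP. Let x1 = kg of fly ash, x2 = kg of river sand, x3 = kg of GGBS, x4 = kg of recycled aggregate.
Minimize 0.071x1 + 0.027x2 + 0.102x3 + 0.019x4 with:
  1x1 + 0.03x2 + 1x3 + 0.06x4 ≥ 2.16   (fines)
  0.58x1 + 0.02x2 + 0.89x3 + 0.02x4 ≥ 0.93   (28-day strength contribution)
  x1, x2, x3, x4 ≥ 0.
The optimal basis is {fly ash}; river sand, GGBS, recycled aggregate drop out. The fines requirement is met with equality.
So fly ash = 2.16 kg.
Objective = 0.071·2.16 = 0.15336.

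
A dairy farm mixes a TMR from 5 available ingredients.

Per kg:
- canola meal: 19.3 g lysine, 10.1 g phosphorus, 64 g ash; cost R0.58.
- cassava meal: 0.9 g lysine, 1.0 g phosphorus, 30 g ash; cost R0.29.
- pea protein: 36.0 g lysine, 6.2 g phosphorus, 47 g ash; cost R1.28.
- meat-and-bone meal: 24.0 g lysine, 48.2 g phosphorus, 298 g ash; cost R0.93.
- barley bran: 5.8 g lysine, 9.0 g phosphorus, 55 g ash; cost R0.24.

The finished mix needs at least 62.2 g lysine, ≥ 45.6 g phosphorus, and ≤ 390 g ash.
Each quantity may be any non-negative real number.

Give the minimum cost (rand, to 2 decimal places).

Treat it as an LP. Let x1 = kg of canola meal, x2 = kg of cassava meal, x3 = kg of pea protein, x4 = kg of meat-and-bone meal, x5 = kg of barley bran.
min 0.58x1 + 0.29x2 + 1.28x3 + 0.93x4 + 0.24x5 subject to:
  19.3x1 + 0.9x2 + 36x3 + 24x4 + 5.8x5 ≥ 62.2   (lysine)
  10.1x1 + 1x2 + 6.2x3 + 48.2x4 + 9x5 ≥ 45.6   (phosphorus)
  64x1 + 30x2 + 47x3 + 298x4 + 55x5 ≤ 390   (ash)
  x1, x2, x3, x4, x5 ≥ 0.
The cheapest feasible vertex uses only canola meal, meat-and-bone meal; cassava meal, pea protein, barley bran are not used. The lysine and phosphorus requirements are met with equality.
Solving gives x1 = 2.767, x4 = 0.3662.
Objective = 0.58·2.767 + 0.93·0.3662 = 1.9454.

R1.95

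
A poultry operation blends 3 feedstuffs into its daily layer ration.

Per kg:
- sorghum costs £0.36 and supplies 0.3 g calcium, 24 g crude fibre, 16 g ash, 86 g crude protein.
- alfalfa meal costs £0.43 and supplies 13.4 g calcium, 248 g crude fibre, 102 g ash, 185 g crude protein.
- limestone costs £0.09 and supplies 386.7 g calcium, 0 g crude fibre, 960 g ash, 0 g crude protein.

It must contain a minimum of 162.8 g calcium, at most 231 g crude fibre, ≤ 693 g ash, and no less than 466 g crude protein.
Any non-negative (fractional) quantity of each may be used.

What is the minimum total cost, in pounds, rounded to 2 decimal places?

£1.81

Set it up as a linear program. Let x1 = kg of sorghum, x2 = kg of alfalfa meal, x3 = kg of limestone.
Minimise 0.36x1 + 0.43x2 + 0.09x3 s.t.:
  0.3x1 + 13.4x2 + 386.7x3 ≥ 162.8   (calcium)
  24x1 + 248x2 ≤ 231   (crude fibre)
  16x1 + 102x2 + 960x3 ≤ 693   (ash)
  86x1 + 185x2 ≥ 466   (crude protein)
  x1, x2, x3 ≥ 0.
The optimal mix uses every input. Binding constraints: calcium, crude fibre, crude protein.
So sorghum = 4.313 kg, alfalfa meal = 0.5141 kg, limestone = 0.3998 kg.
Hence cost = 0.36·4.313 + 0.43·0.5141 + 0.09·0.3998 = £1.8097.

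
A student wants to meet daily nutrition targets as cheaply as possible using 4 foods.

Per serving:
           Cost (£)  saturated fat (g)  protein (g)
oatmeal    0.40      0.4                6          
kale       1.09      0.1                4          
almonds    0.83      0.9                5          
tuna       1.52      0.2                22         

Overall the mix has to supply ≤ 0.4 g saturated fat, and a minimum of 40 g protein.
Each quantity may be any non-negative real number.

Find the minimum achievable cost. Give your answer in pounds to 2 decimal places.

£2.76

Treat it as an LP. Let x1 = servings of oatmeal, x2 = servings of kale, x3 = servings of almonds, x4 = servings of tuna.
Minimise 0.4x1 + 1.09x2 + 0.83x3 + 1.52x4 subject to:
  0.4x1 + 0.1x2 + 0.9x3 + 0.2x4 ≤ 0.4   (saturated fat)
  6x1 + 4x2 + 5x3 + 22x4 ≥ 40   (protein)
  x1, x2, x3, x4 ≥ 0.
The cheapest feasible vertex uses only oatmeal, tuna; kale, almonds are not used. There the saturated fat and protein constraints are tight.
So oatmeal = 0.1053 servings, tuna = 1.789 servings.
Total cost: 0.4·0.1053 + 1.52·1.789 = 2.7614.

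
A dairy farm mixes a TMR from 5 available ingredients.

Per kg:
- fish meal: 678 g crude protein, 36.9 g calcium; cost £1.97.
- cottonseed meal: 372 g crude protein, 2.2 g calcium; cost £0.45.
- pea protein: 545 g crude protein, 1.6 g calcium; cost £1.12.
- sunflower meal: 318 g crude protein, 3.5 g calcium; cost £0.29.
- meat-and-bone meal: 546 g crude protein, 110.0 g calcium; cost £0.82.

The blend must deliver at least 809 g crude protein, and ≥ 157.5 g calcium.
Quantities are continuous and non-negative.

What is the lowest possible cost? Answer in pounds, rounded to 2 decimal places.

£1.20

Let x1 = kg of fish meal, x2 = kg of cottonseed meal, x3 = kg of pea protein, x4 = kg of sunflower meal, x5 = kg of meat-and-bone meal.
Minimize 1.97x1 + 0.45x2 + 1.12x3 + 0.29x4 + 0.82x5 subject to:
  678x1 + 372x2 + 545x3 + 318x4 + 546x5 ≥ 809   (crude protein)
  36.9x1 + 2.2x2 + 1.6x3 + 3.5x4 + 110x5 ≥ 157.5   (calcium)
  x1, x2, x3, x4, x5 ≥ 0.
The optimal basis is {sunflower meal, meat-and-bone meal}; fish meal, cottonseed meal, pea protein drop out. Binding constraints: crude protein and calcium.
Optimal quantities: sunflower meal = 0.09057 kg, meat-and-bone meal = 1.429 kg.
Objective = 0.29·0.09057 + 0.82·1.429 = 1.1980.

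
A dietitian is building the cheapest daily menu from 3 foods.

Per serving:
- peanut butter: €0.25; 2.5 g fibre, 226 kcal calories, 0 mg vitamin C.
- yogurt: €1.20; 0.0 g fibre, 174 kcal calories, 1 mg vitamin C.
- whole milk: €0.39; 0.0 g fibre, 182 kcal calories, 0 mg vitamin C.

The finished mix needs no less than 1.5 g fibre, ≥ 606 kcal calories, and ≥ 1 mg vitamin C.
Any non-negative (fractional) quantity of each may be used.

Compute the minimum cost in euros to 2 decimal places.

Let x1 = servings of peanut butter, x2 = servings of yogurt, x3 = servings of whole milk.
Minimize 0.25x1 + 1.2x2 + 0.39x3 with:
  2.5x1 ≥ 1.5   (fibre)
  226x1 + 174x2 + 182x3 ≥ 606   (calories)
  1x2 ≥ 1   (vitamin C)
  x1, x2, x3 ≥ 0.
The optimal basis is {peanut butter, yogurt}; whole milk drops out. Binding constraints: calories and vitamin C.
Optimal quantities: peanut butter = 1.912 servings, yogurt = 1 serving.
Total cost: 0.25·1.912 + 1.2·1 = 1.6780.

€1.68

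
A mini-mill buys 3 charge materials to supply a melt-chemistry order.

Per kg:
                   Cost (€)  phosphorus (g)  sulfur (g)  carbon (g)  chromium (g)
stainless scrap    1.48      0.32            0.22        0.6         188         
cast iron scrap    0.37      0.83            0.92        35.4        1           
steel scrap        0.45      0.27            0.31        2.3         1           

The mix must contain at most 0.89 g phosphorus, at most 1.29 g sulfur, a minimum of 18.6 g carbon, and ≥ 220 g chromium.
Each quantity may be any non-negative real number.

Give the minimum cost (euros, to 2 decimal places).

This is a linear program. Let x1 = kg of stainless scrap, x2 = kg of cast iron scrap, x3 = kg of steel scrap.
min 1.48x1 + 0.37x2 + 0.45x3 s.t.:
  0.32x1 + 0.83x2 + 0.27x3 ≤ 0.89   (phosphorus)
  0.22x1 + 0.92x2 + 0.31x3 ≤ 1.29   (sulfur)
  0.6x1 + 35.4x2 + 2.3x3 ≥ 18.6   (carbon)
  188x1 + 1x2 + 1x3 ≥ 220   (chromium)
  x1, x2, x3 ≥ 0.
The optimal basis is {stainless scrap, cast iron scrap}; steel scrap drops out. There the carbon and chromium constraints are tight.
Solving gives x1 = 1.168, x2 = 0.5056.
Hence cost = 1.48·1.168 + 0.37·0.5056 = €1.9157.

€1.92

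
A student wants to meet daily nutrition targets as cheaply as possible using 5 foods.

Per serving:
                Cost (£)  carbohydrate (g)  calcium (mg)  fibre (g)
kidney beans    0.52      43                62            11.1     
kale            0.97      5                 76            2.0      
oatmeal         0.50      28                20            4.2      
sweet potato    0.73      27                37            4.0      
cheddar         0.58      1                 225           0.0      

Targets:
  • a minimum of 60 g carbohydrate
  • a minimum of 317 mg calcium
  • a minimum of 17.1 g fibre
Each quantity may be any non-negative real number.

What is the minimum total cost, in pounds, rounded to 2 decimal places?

Treat it as an LP. Let x1 = servings of kidney beans, x2 = servings of kale, x3 = servings of oatmeal, x4 = servings of sweet potato, x5 = servings of cheddar.
Minimize 0.52x1 + 0.97x2 + 0.5x3 + 0.73x4 + 0.58x5 s.t.:
  43x1 + 5x2 + 28x3 + 27x4 + 1x5 ≥ 60   (carbohydrate)
  62x1 + 76x2 + 20x3 + 37x4 + 225x5 ≥ 317   (calcium)
  11.1x1 + 2x2 + 4.2x3 + 4x4 ≥ 17.1   (fibre)
  x1, x2, x3, x4, x5 ≥ 0.
At the optimum only kidney beans, cheddar are positive (kale, oatmeal, sweet potato = 0). The calcium and fibre requirements are met with equality.
So kidney beans = 1.541 servings, cheddar = 0.9844 servings.
Cost = 0.52·1.541 + 0.58·0.9844 = 1.3723.

£1.37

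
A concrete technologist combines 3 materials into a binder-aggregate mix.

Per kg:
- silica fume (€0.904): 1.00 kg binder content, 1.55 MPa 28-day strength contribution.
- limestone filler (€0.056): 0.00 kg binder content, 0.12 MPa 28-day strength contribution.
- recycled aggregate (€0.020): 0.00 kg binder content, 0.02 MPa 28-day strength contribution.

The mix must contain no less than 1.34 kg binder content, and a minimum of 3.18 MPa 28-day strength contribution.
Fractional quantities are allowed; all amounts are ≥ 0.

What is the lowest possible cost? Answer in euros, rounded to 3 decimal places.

Treat it as an LP. Let x1 = kg of silica fume, x2 = kg of limestone filler, x3 = kg of recycled aggregate.
Minimise 0.904x1 + 0.056x2 + 0.02x3 s.t.:
  1x1 ≥ 1.34   (binder content)
  1.55x1 + 0.12x2 + 0.02x3 ≥ 3.18   (28-day strength contribution)
  x1, x2, x3 ≥ 0.
At the optimum only silica fume, limestone filler are positive (recycled aggregate = 0). The binder content and 28-day strength contribution requirements are met with equality.
That vertex is x1 = 1.34, x2 = 9.192.
Objective = 0.904·1.34 + 0.056·9.192 = 1.72611.

€1.726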